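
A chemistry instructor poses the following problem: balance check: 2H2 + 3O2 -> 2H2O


Equation: 2H2 + 3O2 -> 2H2O
Check atoms: H: 4=4, O: 6≠2
Not balanced

No, not balanced


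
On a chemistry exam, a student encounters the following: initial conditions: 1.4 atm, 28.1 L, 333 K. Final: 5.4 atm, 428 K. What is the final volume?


P1V1/T1 = P2V2/T2
V2 = P1V1T2/(T1P2)
= 1.4×28.1×428/(333×5.4)
= 9.364 L

9.364 L


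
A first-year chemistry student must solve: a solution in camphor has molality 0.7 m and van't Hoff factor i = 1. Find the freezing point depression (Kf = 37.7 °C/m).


ΔTf = Kf × m × i
= 37.7 × 0.7 × 1
= 26.39 °C

26.39 °C


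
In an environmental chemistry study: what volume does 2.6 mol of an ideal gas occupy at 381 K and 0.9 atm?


PV = nRT  (R = 0.08206 L·atm/(mol·K))
V = nRT/P = 2.6×0.08206×381/0.9
= 90.321 L

90.321 L


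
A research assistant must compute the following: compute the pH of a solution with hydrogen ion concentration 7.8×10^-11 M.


pH = -log10([H+]) = -log10(7.8×10^-11)
= 11 - log10(7.8)
= 11 - 0.89
= 10.11

10.11


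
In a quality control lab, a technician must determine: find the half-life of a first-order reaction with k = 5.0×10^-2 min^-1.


t½ = ln2/k = 0.693147/(5.0×10^-2 min^-1)
= 13.86 min

13.86 min


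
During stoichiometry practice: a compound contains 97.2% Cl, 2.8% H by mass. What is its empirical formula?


Assume 100 g sample. Moles of each element:
  Cl: 97.2/35.45 = 2.742 mol
  H: 2.8/1.008 = 2.778 mol
Divide by smallest (2.742):
  Cl: 2.742/2.742 = 1.0
  H: 2.778/2.742 = 1.01
Empirical formula: HCl

HCl


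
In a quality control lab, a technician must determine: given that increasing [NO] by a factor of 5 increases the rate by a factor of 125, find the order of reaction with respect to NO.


rate ∝ [NO]^n
5^n = 125 → n = 3
Order in NO: 3

3


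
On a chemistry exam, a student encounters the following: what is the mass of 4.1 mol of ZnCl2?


M(ZnCl2) = 136.28 g/mol
mass = n × M = 4.1 × 136.28 = 558.75 g

558.75 g


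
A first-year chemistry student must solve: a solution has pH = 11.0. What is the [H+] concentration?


[H+] = 10^(-pH) = 10^(-11.0)
= 1.0×10^-11 M

1.0×10^-11 M


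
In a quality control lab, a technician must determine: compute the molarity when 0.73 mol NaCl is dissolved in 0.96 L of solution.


M = n/V = 0.73/0.96 = 0.760 mol/L

0.760 M


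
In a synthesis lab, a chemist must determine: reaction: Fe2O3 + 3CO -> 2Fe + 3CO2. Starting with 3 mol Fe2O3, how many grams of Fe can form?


Mole ratio Fe:Fe2O3 = 2:1
n(Fe) = 3 × 2/1 = 6.000 mol
mass = 6.000 × 55.85 = 335.1 g

335.1 g


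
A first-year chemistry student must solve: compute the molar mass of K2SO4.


M(K2SO4) = 2×39.1 + 1×32.07 + 4×16.0
= 78.2 + 32.07 + 64.0
= 174.27 g/mol

174.27 g/mol


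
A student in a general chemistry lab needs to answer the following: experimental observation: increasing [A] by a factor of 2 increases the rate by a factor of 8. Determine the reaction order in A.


rate ∝ [A]^n
2^n = 8 → n = 3
Order in A: 3

3


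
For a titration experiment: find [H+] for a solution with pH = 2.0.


[H+] = 10^(-pH) = 10^(-2.0)
= 1.0×10^-2 M

1.0×10^-2 M


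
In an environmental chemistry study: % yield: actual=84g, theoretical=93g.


% yield = actual/theoretical × 100
= 84/93 × 100
= 90.32%

90.32%


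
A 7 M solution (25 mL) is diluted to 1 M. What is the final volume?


C1V1 = C2V2
7 × 25 = 1 × V2
V2 = 175/1 = 175.0 mL

175.0 mL


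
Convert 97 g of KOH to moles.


M(KOH) = 56.11 g/mol
n = mass/M = 97/56.11 = 1.7287 mol

1.7287 mol


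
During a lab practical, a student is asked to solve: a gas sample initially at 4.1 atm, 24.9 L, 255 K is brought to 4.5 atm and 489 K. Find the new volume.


P1V1/T1 = P2V2/T2
V2 = P1V1T2/(T1P2)
= 4.1×24.9×489/(255×4.5)
= 43.505 L

43.505 L


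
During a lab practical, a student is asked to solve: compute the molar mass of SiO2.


M(SiO2) = 1×28.09 + 2×16.0
= 28.09 + 32.0
= 60.09 g/mol

60.09 g/mol


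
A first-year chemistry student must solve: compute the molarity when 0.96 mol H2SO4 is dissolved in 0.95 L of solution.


M = n/V = 0.96/0.95 = 1.011 mol/L

1.011 M


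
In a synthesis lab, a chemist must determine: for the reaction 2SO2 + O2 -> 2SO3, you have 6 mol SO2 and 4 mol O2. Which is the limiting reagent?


Mole ratio available / coefficient:
  SO2: 6/2 = 3.000
  O2: 4/1 = 4.000
Smaller ratio is limiting.

SO2


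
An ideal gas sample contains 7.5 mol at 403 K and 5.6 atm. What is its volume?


PV = nRT  (R = 0.08206 L·atm/(mol·K))
V = nRT/P = 7.5×0.08206×403/5.6
= 44.29 L

44.29 L


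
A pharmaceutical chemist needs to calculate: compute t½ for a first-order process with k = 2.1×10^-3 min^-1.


t½ = ln2/k = 0.693147/(2.1×10^-3 min^-1)
= 330.1 min

330.1 min


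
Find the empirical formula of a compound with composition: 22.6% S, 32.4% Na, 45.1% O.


Assume 100 g sample. Moles of each element:
  S: 22.6/32.07 = 0.705 mol
  Na: 32.4/22.99 = 1.409 mol
  O: 45.1/16.0 = 2.819 mol
Divide by smallest (0.705):
  S: 0.705/0.705 = 1.0
  Na: 1.409/0.705 = 2.0
  O: 2.819/0.705 = 4.0
Empirical formula: Na2SO4

Na2SO4


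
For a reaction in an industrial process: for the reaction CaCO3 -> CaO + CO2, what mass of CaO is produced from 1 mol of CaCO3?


Mole ratio CaO:CaCO3 = 1:1
n(CaO) = 1 × 1/1 = 1.000 mol
mass = 1.000 × 56.08 = 56.08 g

56.08 g


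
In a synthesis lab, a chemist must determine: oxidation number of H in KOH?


H is +1 with nonmetals
Oxidation number: +1

+1


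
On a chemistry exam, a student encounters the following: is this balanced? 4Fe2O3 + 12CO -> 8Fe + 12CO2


Equation: 4Fe2O3 + 12CO -> 8Fe + 12CO2
Check atoms: C: 12=12, Fe: 8=8, O: 24=24
Balanced

Yes, balanced


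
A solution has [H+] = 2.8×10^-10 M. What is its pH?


pH = -log10([H+]) = -log10(2.8×10^-10)
= 10 - log10(2.8)
= 10 - 0.45
= 9.55

9.55


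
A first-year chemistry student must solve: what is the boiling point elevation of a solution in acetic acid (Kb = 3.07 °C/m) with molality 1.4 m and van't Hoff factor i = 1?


ΔTb = Kb × m × i
= 3.07 × 1.4 × 1
= 4.298 °C

4.298 °C


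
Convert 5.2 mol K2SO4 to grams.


M(K2SO4) = 174.27 g/mol
mass = n × M = 5.2 × 174.27 = 906.20 g

906.20 g


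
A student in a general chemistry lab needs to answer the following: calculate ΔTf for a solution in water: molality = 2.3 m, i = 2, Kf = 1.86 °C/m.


ΔTf = Kf × m × i
= 1.86 × 2.3 × 2
= 8.556 °C

8.556 °C


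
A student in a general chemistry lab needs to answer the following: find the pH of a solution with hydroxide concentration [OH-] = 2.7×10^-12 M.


pOH = -log10([OH-]) = -log10(2.7×10^-12)
= 12 - log10(2.7) = 11.57
pH = 14 - pOH = 14 - 11.57 = 2.43

2.43


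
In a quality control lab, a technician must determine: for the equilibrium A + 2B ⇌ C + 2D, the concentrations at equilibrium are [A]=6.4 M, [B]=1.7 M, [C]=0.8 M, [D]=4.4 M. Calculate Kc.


Kc = [C][D]^2/([A][B]^2)
= (0.8^1 × 4.4^2)/(6.4^1 × 1.7^2)
= 15.488/18.496
= 0.8374

0.8374


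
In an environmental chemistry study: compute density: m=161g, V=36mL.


ρ = mass/volume
= 161/36
= 4.472 g/mL

4.472 g/mL


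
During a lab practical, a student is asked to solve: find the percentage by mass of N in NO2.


M(NO2) = 1×14.01 + 2×16.0 = 46.01 g/mol
Mass of N = 1 × 14.01 = 14.01 g/mol
% N = 14.01/46.01 × 100 = 30.45%

30.45%


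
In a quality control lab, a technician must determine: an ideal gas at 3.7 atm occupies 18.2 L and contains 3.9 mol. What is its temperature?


PV = nRT  (R = 0.08206 L·atm/(mol·K))
T = PV/(nR) = 3.7×18.2/(3.9×0.08206)
= 67.34/0.320034
= 210.42 K

210.42 K


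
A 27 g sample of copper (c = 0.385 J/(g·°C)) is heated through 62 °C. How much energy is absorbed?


q = mcΔT = 27 × 0.385 × 62
= 644.49 J

644.49 J


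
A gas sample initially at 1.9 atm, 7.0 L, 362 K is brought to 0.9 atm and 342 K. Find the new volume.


P1V1/T1 = P2V2/T2
V2 = P1V1T2/(T1P2)
= 1.9×7.0×342/(362×0.9)
= 13.961 L

13.961 L


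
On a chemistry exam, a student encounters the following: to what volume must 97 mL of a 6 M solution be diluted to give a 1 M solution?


C1V1 = C2V2
6 × 97 = 1 × V2
V2 = 582/1 = 582.0 mL

582.0 mL


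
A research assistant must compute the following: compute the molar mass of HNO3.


M(HNO3) = 1×1.008 + 1×14.01 + 3×16.0
= 1.01 + 14.01 + 48.0
= 63.02 g/mol

63.02 g/mol


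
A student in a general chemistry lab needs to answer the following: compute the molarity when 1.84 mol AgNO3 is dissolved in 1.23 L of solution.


M = n/V = 1.84/1.23 = 1.496 mol/L

1.496 M


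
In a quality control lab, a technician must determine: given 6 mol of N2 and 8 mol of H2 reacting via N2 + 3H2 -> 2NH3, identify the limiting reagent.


Mole ratio available / coefficient:
  N2: 6/1 = 6.000
  H2: 8/3 = 2.667
Smaller ratio is limiting.

H2


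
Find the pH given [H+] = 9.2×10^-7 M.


pH = -log10([H+]) = -log10(9.2×10^-7)
= 7 - log10(9.2)
= 7 - 0.96
= 6.04

6.04


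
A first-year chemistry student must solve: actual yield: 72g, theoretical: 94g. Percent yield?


% yield = actual/theoretical × 100
= 72/94 × 100
= 76.6%

76.6%


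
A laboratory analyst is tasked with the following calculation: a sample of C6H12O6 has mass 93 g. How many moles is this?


M(C6H12O6) = 180.16 g/mol
n = mass/M = 93/180.16 = 0.5162 mol

0.5162 mol


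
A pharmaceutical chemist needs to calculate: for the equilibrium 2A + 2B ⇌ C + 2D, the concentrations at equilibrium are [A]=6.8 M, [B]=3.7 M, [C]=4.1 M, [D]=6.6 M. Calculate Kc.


Kc = [C][D]^2/([A]^2[B]^2)
= (4.1^1 × 6.6^2)/(6.8^2 × 3.7^2)
= 178.596/633.0256
= 0.2821

0.2821


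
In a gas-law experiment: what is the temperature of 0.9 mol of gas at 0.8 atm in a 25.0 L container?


PV = nRT  (R = 0.08206 L·atm/(mol·K))
T = PV/(nR) = 0.8×25.0/(0.9×0.08206)
= 20.00/0.073854
= 270.80 K

270.80 K


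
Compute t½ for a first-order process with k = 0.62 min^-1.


t½ = ln2/k = 0.693147/(0.62 min^-1)
= 1.118 min

1.118 min


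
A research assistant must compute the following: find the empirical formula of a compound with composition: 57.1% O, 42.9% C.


Assume 100 g sample. Moles of each element:
  O: 57.1/16.0 = 3.569 mol
  C: 42.9/12.01 = 3.572 mol
Divide by smallest (3.569):
  O: 3.569/3.569 = 1.0
  C: 3.572/3.569 = 1.0
Empirical formula: CO

CO


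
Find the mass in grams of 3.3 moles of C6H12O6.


M(C6H12O6) = 180.16 g/mol
mass = n × M = 3.3 × 180.16 = 594.53 g

594.53 g


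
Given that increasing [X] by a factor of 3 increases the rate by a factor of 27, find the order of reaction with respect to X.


rate ∝ [X]^n
3^n = 27 → n = 3
Order in X: 3

3


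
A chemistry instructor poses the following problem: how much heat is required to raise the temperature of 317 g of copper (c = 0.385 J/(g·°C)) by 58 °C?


q = mcΔT = 317 × 0.385 × 58
= 7078.61 J

7078.61 J


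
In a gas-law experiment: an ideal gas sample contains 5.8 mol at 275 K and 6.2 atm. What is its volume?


PV = nRT  (R = 0.08206 L·atm/(mol·K))
V = nRT/P = 5.8×0.08206×275/6.2
= 21.111 L

21.111 L


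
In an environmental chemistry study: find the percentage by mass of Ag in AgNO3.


M(AgNO3) = 1×107.87 + 1×14.01 + 3×16.0 = 169.88 g/mol
Mass of Ag = 1 × 107.87 = 107.87 g/mol
% Ag = 107.87/169.88 × 100 = 63.50%

63.50%


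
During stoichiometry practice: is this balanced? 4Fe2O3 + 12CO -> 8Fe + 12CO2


Equation: 4Fe2O3 + 12CO -> 8Fe + 12CO2
Check atoms: C: 12=12, Fe: 8=8, O: 24=24
Balanced

Yes, balanced


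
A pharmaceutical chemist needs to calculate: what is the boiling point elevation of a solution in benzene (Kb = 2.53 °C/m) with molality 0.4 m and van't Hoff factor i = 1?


ΔTb = Kb × m × i
= 2.53 × 0.4 × 1
= 1.012 °C

1.012 °C


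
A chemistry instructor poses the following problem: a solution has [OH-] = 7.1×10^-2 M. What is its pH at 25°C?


pOH = -log10([OH-]) = -log10(7.1×10^-2)
= 2 - log10(7.1) = 1.15
pH = 14 - pOH = 14 - 1.15 = 12.85

12.85


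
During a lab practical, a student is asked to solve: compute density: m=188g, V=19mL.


ρ = mass/volume
= 188/19
= 9.895 g/mL

9.895 g/mL


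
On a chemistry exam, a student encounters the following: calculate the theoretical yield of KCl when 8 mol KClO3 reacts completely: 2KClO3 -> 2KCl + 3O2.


Mole ratio KCl:KClO3 = 2:2
n(KCl) = 8 × 2/2 = 8.000 mol
mass = 8.000 × 74.55 = 596.4 g

596.4 g


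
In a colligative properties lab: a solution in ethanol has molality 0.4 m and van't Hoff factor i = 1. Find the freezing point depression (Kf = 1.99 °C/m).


ΔTf = Kf × m × i
= 1.99 × 0.4 × 1
= 0.796 °C

0.796 °C


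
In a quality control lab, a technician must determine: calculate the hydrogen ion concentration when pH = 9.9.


[H+] = 10^(-pH) = 10^(-9.9)
= 1.26×10^-10 M

1.26×10^-10 M


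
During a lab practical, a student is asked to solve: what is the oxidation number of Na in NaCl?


Group 1 metal: +1
Oxidation number: +1

+1


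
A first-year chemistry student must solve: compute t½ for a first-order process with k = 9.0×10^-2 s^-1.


t½ = ln2/k = 0.693147/(9.0×10^-2 s^-1)
= 7.702 s

7.702 s


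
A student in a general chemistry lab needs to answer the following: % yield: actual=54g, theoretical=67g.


% yield = actual/theoretical × 100
= 54/67 × 100
= 80.6%

80.6%


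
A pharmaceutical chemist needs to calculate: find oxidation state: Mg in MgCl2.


Group 2 metal: +2
Oxidation number: +2

+2


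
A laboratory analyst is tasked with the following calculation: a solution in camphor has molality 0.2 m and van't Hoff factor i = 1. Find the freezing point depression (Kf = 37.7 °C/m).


ΔTf = Kf × m × i
= 37.7 × 0.2 × 1
= 7.54 °C

7.54 °C


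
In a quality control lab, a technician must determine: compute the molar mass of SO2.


M(SO2) = 1×32.07 + 2×16.0
= 32.07 + 32.0
= 64.07 g/mol

64.07 g/mol


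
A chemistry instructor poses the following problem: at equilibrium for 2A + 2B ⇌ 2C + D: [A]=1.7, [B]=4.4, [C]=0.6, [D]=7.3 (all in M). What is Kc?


Kc = [C]^2[D]/([A]^2[B]^2)
= (0.6^2 × 7.3^1)/(1.7^2 × 4.4^2)
= 2.628/55.9504
= 0.04697

0.04697


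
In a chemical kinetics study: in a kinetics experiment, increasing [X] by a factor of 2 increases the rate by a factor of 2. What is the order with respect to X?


rate ∝ [X]^n
2^n = 2 → n = 1
Order in X: 1

1


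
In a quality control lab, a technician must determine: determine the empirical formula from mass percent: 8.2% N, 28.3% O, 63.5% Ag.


Assume 100 g sample. Moles of each element:
  N: 8.2/14.01 = 0.585 mol
  O: 28.3/16.0 = 1.769 mol
  Ag: 63.5/107.87 = 0.589 mol
Divide by smallest (0.585):
  N: 0.585/0.585 = 1.0
  O: 1.769/0.585 = 3.02
  Ag: 0.589/0.585 = 1.01
Empirical formula: AgNO3

AgNO3


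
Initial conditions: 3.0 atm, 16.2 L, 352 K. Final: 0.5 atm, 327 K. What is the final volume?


P1V1/T1 = P2V2/T2
V2 = P1V1T2/(T1P2)
= 3.0×16.2×327/(352×0.5)
= 90.297 L

90.297 L


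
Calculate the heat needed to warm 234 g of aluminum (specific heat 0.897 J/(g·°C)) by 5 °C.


q = mcΔT = 234 × 0.897 × 5
= 1049.49 J

1049.49 J


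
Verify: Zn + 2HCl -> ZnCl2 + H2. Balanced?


Equation: Zn + 2HCl -> ZnCl2 + H2
Check atoms: Cl: 2=2, H: 2=2, Zn: 1=1
Balanced

Yes, balanced


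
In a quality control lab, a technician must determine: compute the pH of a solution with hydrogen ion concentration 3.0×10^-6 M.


pH = -log10([H+]) = -log10(3.0×10^-6)
= 6 - log10(3.0)
= 6 - 0.48
= 5.52

5.52


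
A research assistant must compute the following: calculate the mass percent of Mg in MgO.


M(MgO) = 1×24.31 + 1×16.0 = 40.31 g/mol
Mass of Mg = 1 × 24.31 = 24.31 g/mol
% Mg = 24.31/40.31 × 100 = 60.31%

60.31%


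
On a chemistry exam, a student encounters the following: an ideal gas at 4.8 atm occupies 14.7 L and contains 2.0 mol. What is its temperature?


PV = nRT  (R = 0.08206 L·atm/(mol·K))
T = PV/(nR) = 4.8×14.7/(2.0×0.08206)
= 70.56/0.164120
= 429.93 K

429.93 K


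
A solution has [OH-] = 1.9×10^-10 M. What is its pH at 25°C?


pOH = -log10([OH-]) = -log10(1.9×10^-10)
= 10 - log10(1.9) = 9.72
pH = 14 - pOH = 14 - 9.72 = 4.28

4.28


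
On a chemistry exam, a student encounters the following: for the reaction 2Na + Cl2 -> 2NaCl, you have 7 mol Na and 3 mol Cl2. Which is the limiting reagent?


Mole ratio available / coefficient:
  Na: 7/2 = 3.500
  Cl2: 3/1 = 3.000
Smaller ratio is limiting.

Cl2


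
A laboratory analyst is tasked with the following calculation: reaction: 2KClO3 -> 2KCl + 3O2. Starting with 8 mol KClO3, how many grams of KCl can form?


Mole ratio KCl:KClO3 = 2:2
n(KCl) = 8 × 2/2 = 8.000 mol
mass = 8.000 × 74.55 = 596.4 g

596.4 g


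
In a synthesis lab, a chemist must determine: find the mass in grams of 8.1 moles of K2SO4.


M(K2SO4) = 174.27 g/mol
mass = n × M = 8.1 × 174.27 = 1411.59 g

1411.59 g


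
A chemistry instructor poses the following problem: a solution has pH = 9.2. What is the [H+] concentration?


[H+] = 10^(-pH) = 10^(-9.2)
= 6.31×10^-10 M

6.31×10^-10 M


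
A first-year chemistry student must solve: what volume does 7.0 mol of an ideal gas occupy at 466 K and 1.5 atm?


PV = nRT  (R = 0.08206 L·atm/(mol·K))
V = nRT/P = 7.0×0.08206×466/1.5
= 178.453 L

178.453 L


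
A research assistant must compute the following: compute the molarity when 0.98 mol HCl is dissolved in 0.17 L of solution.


M = n/V = 0.98/0.17 = 5.765 mol/L

5.765 M


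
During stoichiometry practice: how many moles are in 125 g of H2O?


M(H2O) = 18.02 g/mol
n = mass/M = 125/18.02 = 6.9367 mol

6.9367 mol


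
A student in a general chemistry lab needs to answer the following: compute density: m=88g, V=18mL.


ρ = mass/volume
= 88/18
= 4.889 g/mL

4.889 g/mL


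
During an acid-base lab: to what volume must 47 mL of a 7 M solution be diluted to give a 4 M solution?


C1V1 = C2V2
7 × 47 = 4 × V2
V2 = 329/4 = 82.25 mL

82.25 mL


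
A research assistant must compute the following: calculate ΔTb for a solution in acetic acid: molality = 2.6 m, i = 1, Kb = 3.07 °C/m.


ΔTb = Kb × m × i
= 3.07 × 2.6 × 1
= 7.982 °C

7.982 °C


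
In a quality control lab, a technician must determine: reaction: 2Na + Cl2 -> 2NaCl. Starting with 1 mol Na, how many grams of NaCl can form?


Mole ratio NaCl:Na = 2:2
n(NaCl) = 1 × 2/2 = 1.000 mol
mass = 1.000 × 58.44 = 58.44 g

58.44 g


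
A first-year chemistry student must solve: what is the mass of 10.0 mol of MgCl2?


M(MgCl2) = 95.21 g/mol
mass = n × M = 10.0 × 95.21 = 952.10 g

952.10 g


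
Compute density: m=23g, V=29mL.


ρ = mass/volume
= 23/29
= 0.793 g/mL

0.793 g/mL


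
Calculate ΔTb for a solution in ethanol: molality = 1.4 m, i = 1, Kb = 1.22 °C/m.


ΔTb = Kb × m × i
= 1.22 × 1.4 × 1
= 1.708 °C

1.708 °C


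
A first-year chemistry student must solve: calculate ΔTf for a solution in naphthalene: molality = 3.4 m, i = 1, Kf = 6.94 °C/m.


ΔTf = Kf × m × i
= 6.94 × 3.4 × 1
= 23.596 °C

23.596 °C


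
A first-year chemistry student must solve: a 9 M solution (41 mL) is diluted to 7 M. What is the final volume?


C1V1 = C2V2
9 × 41 = 7 × V2
V2 = 369/7 = 52.71 mL

52.71 mL


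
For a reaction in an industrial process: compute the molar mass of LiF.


M(LiF) = 1×6.94 + 1×19.0
= 6.94 + 19.0
= 25.94 g/mol

25.94 g/mol


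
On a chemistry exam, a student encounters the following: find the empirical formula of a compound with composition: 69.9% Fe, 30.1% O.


Assume 100 g sample. Moles of each element:
  Fe: 69.9/55.85 = 1.252 mol
  O: 30.1/16.0 = 1.881 mol
Divide by smallest (1.252):
  Fe: 1.252/1.252 = 1.0
  O: 1.881/1.252 = 1.5
Multiply all ratios by 2 to obtain whole numbers.
Empirical formula: Fe2O3

Fe2O3


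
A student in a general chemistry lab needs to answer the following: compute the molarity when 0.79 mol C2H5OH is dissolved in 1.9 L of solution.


M = n/V = 0.79/1.9 = 0.416 mol/L

0.416 M


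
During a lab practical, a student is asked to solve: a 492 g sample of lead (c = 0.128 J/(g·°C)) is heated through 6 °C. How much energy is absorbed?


q = mcΔT = 492 × 0.128 × 6
= 377.86 J

377.86 J


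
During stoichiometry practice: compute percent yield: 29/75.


% yield = actual/theoretical × 100
= 29/75 × 100
= 38.67%

38.67%


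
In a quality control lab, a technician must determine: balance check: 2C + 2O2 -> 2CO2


Equation: 2C + 2O2 -> 2CO2
Check atoms: C: 2=2, O: 4=4
Balanced

Yes, balanced


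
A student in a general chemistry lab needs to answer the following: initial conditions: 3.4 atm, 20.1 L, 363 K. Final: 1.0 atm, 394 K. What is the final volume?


P1V1/T1 = P2V2/T2
V2 = P1V1T2/(T1P2)
= 3.4×20.1×394/(363×1.0)
= 74.176 L

74.176 L


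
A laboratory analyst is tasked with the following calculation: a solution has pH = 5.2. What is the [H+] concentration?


[H+] = 10^(-pH) = 10^(-5.2)
= 6.31×10^-6 M

6.31×10^-6 M


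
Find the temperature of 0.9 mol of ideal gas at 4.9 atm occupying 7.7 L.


PV = nRT  (R = 0.08206 L·atm/(mol·K))
T = PV/(nR) = 4.9×7.7/(0.9×0.08206)
= 37.73/0.073854
= 510.87 K

510.87 K


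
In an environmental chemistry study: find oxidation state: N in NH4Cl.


x + 4(+1) + (-1) = 0, so x = -3
Oxidation number: -3

-3


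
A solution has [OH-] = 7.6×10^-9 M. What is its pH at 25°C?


pOH = -log10([OH-]) = -log10(7.6×10^-9)
= 9 - log10(7.6) = 8.12
pH = 14 - pOH = 14 - 8.12 = 5.88

5.88


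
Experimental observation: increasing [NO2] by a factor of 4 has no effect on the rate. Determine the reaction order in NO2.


rate ∝ [NO2]^n
rate ∝ [NO2]^0
Order in NO2: 0

0


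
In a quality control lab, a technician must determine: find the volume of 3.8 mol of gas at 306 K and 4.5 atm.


PV = nRT  (R = 0.08206 L·atm/(mol·K))
V = nRT/P = 3.8×0.08206×306/4.5
= 21.204 L

21.204 L


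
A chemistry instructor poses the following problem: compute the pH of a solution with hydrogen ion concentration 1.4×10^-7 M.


pH = -log10([H+]) = -log10(1.4×10^-7)
= 7 - log10(1.4)
= 7 - 0.15
= 6.85

6.85


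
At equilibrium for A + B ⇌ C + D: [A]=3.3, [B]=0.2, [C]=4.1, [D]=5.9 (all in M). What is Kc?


Kc = [C][D]/([A][B])
= (4.1^1 × 5.9^1)/(3.3^1 × 0.2^1)
= 24.19/0.66
= 36.65

36.65


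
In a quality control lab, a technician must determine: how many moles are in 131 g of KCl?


M(KCl) = 74.55 g/mol
n = mass/M = 131/74.55 = 1.7572 mol

1.7572 mol


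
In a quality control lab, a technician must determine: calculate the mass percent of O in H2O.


M(H2O) = 2×1.008 + 1×16.0 = 18.016 g/mol
Mass of O = 1 × 16.0 = 16.00 g/mol
% O = 16.00/18.016 × 100 = 88.81%

88.81%


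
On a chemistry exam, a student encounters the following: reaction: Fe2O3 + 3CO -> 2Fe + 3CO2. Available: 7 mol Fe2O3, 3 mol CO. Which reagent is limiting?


Mole ratio available / coefficient:
  Fe2O3: 7/1 = 7.000
  CO: 3/3 = 1.000
Smaller ratio is limiting.

CO


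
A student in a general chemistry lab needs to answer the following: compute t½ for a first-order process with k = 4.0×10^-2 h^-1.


t½ = ln2/k = 0.693147/(4.0×10^-2 h^-1)
= 17.33 h

17.33 h


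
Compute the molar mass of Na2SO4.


M(Na2SO4) = 2×22.99 + 1×32.07 + 4×16.0
= 45.98 + 32.07 + 64.0
= 142.05 g/mol

142.05 g/mol


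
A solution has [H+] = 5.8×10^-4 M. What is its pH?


pH = -log10([H+]) = -log10(5.8×10^-4)
= 4 - log10(5.8)
= 4 - 0.76
= 3.24

3.24


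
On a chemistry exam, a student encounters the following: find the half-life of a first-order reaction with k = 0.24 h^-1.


t½ = ln2/k = 0.693147/(0.24 h^-1)
= 2.888 h

2.888 h


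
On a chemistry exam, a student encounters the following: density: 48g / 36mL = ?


ρ = mass/volume
= 48/36
= 1.333 g/mL

1.333 g/mL


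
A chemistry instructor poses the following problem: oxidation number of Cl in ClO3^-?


x + 3(-2) = -1, so x = +5
Oxidation number: +5

+5


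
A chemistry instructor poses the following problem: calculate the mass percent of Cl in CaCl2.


M(CaCl2) = 1×40.08 + 2×35.45 = 110.98 g/mol
Mass of Cl = 2 × 35.45 = 70.90 g/mol
% Cl = 70.90/110.98 × 100 = 63.89%

63.89%


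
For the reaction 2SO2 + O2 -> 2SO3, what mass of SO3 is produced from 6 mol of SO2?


Mole ratio SO3:SO2 = 2:2
n(SO3) = 6 × 2/2 = 6.000 mol
mass = 6.000 × 80.07 = 480.42 g

480.42 g


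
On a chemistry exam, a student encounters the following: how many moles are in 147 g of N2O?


M(N2O) = 44.02 g/mol
n = mass/M = 147/44.02 = 3.3394 mol

3.3394 mol


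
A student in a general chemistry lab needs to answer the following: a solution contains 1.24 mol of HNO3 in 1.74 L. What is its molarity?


M = n/V = 1.24/1.74 = 0.713 mol/L

0.713 M


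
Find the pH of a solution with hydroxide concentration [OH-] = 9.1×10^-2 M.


pOH = -log10([OH-]) = -log10(9.1×10^-2)
= 2 - log10(9.1) = 1.04
pH = 14 - pOH = 14 - 1.04 = 12.96

12.96


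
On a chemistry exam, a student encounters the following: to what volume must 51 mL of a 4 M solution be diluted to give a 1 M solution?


C1V1 = C2V2
4 × 51 = 1 × V2
V2 = 204/1 = 204.0 mL

204.0 mL


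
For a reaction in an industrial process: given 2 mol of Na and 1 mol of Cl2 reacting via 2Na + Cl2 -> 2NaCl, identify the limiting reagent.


Mole ratio available / coefficient:
  Na: 2/2 = 1.000
  Cl2: 1/1 = 1.000
Smaller ratio is limiting.

neither (stoichiometric); Na and Cl2 are fully consumed


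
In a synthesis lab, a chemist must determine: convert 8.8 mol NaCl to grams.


M(NaCl) = 58.44 g/mol
mass = n × M = 8.8 × 58.44 = 514.27 g

514.27 g


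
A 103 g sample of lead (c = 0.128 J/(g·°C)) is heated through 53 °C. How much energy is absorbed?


q = mcΔT = 103 × 0.128 × 53
= 698.75 J

698.75 J


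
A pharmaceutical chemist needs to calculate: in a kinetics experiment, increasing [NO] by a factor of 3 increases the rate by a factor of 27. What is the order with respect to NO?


rate ∝ [NO]^n
3^n = 27 → n = 3
Order in NO: 3

3


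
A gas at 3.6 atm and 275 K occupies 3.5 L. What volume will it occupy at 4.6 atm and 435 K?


P1V1/T1 = P2V2/T2
V2 = P1V1T2/(T1P2)
= 3.6×3.5×435/(275×4.6)
= 4.333 L

4.333 L


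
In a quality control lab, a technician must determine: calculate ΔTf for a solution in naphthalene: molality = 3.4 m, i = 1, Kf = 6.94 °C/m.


ΔTf = Kf × m × i
= 6.94 × 3.4 × 1
= 23.596 °C

23.596 °C


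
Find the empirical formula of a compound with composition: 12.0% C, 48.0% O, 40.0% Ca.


Assume 100 g sample. Moles of each element:
  C: 12.0/12.01 = 0.999 mol
  O: 48.0/16.0 = 3.0 mol
  Ca: 40.0/40.08 = 0.998 mol
Divide by smallest (0.998):
  C: 0.999/0.998 = 1.0
  O: 3.0/0.998 = 3.01
  Ca: 0.998/0.998 = 1.0
Empirical formula: CaCO3

CaCO3


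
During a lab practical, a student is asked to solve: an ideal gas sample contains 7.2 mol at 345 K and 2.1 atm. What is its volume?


PV = nRT  (R = 0.08206 L·atm/(mol·K))
V = nRT/P = 7.2×0.08206×345/2.1
= 97.065 L

97.065 L


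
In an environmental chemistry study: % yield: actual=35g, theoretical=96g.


% yield = actual/theoretical × 100
= 35/96 × 100
= 36.46%

36.46%


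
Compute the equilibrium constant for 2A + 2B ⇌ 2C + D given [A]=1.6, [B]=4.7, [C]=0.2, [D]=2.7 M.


Kc = [C]^2[D]/([A]^2[B]^2)
= (0.2^2 × 2.7^1)/(1.6^2 × 4.7^2)
= 0.108/56.5504
= 0.001910

0.001910


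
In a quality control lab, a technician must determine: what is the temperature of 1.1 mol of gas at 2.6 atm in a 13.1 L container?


PV = nRT  (R = 0.08206 L·atm/(mol·K))
T = PV/(nR) = 2.6×13.1/(1.1×0.08206)
= 34.06/0.090266
= 377.33 K

377.33 K


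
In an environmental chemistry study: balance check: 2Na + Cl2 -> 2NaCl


Equation: 2Na + Cl2 -> 2NaCl
Check atoms: Cl: 2=2, Na: 2=2
Balanced

Yes, balanced


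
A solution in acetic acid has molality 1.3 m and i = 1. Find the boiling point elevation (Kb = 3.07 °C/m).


ΔTb = Kb × m × i
= 3.07 × 1.3 × 1
= 3.991 °C

3.991 °C


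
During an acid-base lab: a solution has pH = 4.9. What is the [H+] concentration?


[H+] = 10^(-pH) = 10^(-4.9)
= 1.26×10^-5 M

1.26×10^-5 M


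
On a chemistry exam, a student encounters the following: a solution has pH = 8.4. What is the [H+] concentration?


[H+] = 10^(-pH) = 10^(-8.4)
= 3.98×10^-9 M

3.98×10^-9 M


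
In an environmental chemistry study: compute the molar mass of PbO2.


M(PbO2) = 1×207.2 + 2×16.0
= 207.2 + 32.0
= 239.2 g/mol

239.2 g/mol


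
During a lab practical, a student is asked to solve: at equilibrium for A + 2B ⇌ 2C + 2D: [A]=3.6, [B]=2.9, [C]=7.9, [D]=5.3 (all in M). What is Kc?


Kc = [C]^2[D]^2/([A][B]^2)
= (7.9^2 × 5.3^2)/(3.6^1 × 2.9^2)
= 1753.0969/30.276
= 57.90

57.90


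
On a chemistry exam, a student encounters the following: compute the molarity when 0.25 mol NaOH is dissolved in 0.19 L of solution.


M = n/V = 0.25/0.19 = 1.316 mol/L

1.316 M


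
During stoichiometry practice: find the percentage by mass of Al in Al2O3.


M(Al2O3) = 2×26.98 + 3×16.0 = 101.96 g/mol
Mass of Al = 2 × 26.98 = 53.96 g/mol
% Al = 53.96/101.96 × 100 = 52.92%

52.92%


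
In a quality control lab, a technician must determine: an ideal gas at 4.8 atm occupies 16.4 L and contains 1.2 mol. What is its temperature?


PV = nRT  (R = 0.08206 L·atm/(mol·K))
T = PV/(nR) = 4.8×16.4/(1.2×0.08206)
= 78.72/0.098472
= 799.42 K

799.42 K


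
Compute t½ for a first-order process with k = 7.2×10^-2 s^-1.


t½ = ln2/k = 0.693147/(7.2×10^-2 s^-1)
= 9.627 s

9.627 s


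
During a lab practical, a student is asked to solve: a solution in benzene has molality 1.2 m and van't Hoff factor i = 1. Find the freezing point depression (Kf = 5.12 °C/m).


ΔTf = Kf × m × i
= 5.12 × 1.2 × 1
= 6.144 °C

6.144 °C


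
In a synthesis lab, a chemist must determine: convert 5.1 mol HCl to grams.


M(HCl) = 36.46 g/mol
mass = n × M = 5.1 × 36.46 = 185.95 g

185.95 g


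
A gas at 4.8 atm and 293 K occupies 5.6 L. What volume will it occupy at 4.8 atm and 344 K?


P1V1/T1 = P2V2/T2
V2 = P1V1T2/(T1P2)
= 4.8×5.6×344/(293×4.8)
= 6.575 L

6.575 L


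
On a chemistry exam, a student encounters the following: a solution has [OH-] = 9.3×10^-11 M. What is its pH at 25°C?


pOH = -log10([OH-]) = -log10(9.3×10^-11)
= 11 - log10(9.3) = 10.03
pH = 14 - pOH = 14 - 10.03 = 3.97

3.97


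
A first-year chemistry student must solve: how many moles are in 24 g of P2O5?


M(P2O5) = 141.94 g/mol
n = mass/M = 24/141.94 = 0.1691 mol

0.1691 mol


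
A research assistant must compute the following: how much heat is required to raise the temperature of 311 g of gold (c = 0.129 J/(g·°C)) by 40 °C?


q = mcΔT = 311 × 0.129 × 40
= 1604.76 J

1604.76 J


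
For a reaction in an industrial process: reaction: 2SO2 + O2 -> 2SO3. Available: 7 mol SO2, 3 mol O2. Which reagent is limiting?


Mole ratio available / coefficient:
  SO2: 7/2 = 3.500
  O2: 3/1 = 3.000
Smaller ratio is limiting.

O2


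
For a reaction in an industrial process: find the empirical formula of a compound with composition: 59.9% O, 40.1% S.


Assume 100 g sample. Moles of each element:
  O: 59.9/16.0 = 3.744 mol
  S: 40.1/32.07 = 1.25 mol
Divide by smallest (1.25):
  O: 3.744/1.25 = 3.0
  S: 1.25/1.25 = 1.0
Empirical formula: SO3

SO3


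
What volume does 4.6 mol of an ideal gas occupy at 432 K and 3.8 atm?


PV = nRT  (R = 0.08206 L·atm/(mol·K))
V = nRT/P = 4.6×0.08206×432/3.8
= 42.913 L

42.913 L


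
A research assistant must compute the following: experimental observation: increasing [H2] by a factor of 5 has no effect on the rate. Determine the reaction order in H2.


rate ∝ [H2]^n
rate ∝ [H2]^0
Order in H2: 0

0


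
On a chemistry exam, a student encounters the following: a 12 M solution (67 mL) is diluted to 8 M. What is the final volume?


C1V1 = C2V2
12 × 67 = 8 × V2
V2 = 804/8 = 100.5 mL

100.5 mL


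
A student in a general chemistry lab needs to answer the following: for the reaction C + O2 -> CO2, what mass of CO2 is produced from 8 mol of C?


Mole ratio CO2:C = 1:1
n(CO2) = 8 × 1/1 = 8.000 mol
mass = 8.000 × 44.01 = 352.08 g

352.08 g


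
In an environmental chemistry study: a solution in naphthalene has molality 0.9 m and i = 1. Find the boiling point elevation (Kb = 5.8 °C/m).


ΔTb = Kb × m × i
= 5.8 × 0.9 × 1
= 5.22 °C

5.22 °C


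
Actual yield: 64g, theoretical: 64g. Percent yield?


% yield = actual/theoretical × 100
= 64/64 × 100
= 100.0%

100.0%


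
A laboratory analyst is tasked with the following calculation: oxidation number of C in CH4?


x + 4(+1) = 0, so x = -4
Oxidation number: -4

-4


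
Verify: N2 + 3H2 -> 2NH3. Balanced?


Equation: N2 + 3H2 -> 2NH3
Check atoms: H: 6=6, N: 2=2
Balanced

Yes, balanced


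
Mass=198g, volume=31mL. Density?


ρ = mass/volume
= 198/31
= 6.387 g/mL

6.387 g/mL


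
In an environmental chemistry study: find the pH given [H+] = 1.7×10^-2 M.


pH = -log10([H+]) = -log10(1.7×10^-2)
= 2 - log10(1.7)
= 2 - 0.23
= 1.77

1.77


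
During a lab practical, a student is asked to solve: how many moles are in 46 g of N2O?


M(N2O) = 44.02 g/mol
n = mass/M = 46/44.02 = 1.045 mol

1.045 mol


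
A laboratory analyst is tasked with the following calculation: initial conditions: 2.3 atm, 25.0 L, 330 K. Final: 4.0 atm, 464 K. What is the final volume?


P1V1/T1 = P2V2/T2
V2 = P1V1T2/(T1P2)
= 2.3×25.0×464/(330×4.0)
= 20.212 L

20.212 L


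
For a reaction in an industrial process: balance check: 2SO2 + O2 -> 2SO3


Equation: 2SO2 + O2 -> 2SO3
Check atoms: O: 6=6, S: 2=2
Balanced

Yes, balanced


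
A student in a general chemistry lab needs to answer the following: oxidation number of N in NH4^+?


x + 4(+1) = +1, so x = -3
Oxidation number: -3

-3


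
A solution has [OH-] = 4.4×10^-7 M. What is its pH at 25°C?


pOH = -log10([OH-]) = -log10(4.4×10^-7)
= 7 - log10(4.4) = 6.36
pH = 14 - pOH = 14 - 6.36 = 7.64

7.64


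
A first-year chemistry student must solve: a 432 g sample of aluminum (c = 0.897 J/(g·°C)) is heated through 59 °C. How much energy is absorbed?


q = mcΔT = 432 × 0.897 × 59
= 22862.74 J

22862.74 J


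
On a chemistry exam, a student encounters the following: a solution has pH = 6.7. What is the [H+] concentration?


[H+] = 10^(-pH) = 10^(-6.7)
= 2.0×10^-7 M

2.0×10^-7 M


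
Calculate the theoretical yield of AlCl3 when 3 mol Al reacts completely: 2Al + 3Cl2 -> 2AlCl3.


Mole ratio AlCl3:Al = 2:2
n(AlCl3) = 3 × 2/2 = 3.000 mol
mass = 3.000 × 133.33 = 399.99 g

399.99 g


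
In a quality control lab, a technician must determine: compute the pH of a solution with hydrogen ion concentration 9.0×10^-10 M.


pH = -log10([H+]) = -log10(9.0×10^-10)
= 10 - log10(9.0)
= 10 - 0.95
= 9.05

9.05


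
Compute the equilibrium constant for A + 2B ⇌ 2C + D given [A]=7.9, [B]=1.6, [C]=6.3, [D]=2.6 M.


Kc = [C]^2[D]/([A][B]^2)
= (6.3^2 × 2.6^1)/(7.9^1 × 1.6^2)
= 103.194/20.224
= 5.103

5.103


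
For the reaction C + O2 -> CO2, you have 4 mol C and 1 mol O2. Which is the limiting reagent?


Mole ratio available / coefficient:
  C: 4/1 = 4.000
  O2: 1/1 = 1.000
Smaller ratio is limiting.

O2


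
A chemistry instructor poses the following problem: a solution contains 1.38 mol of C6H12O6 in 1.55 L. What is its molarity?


M = n/V = 1.38/1.55 = 0.890 mol/L

0.890 M


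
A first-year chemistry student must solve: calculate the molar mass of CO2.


M(CO2) = 1×12.01 + 2×16.0
= 12.01 + 32.0
= 44.01 g/mol

44.01 g/mol


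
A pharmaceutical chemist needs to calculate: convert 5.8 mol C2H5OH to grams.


M(C2H5OH) = 46.07 g/mol
mass = n × M = 5.8 × 46.07 = 267.21 g

267.21 g


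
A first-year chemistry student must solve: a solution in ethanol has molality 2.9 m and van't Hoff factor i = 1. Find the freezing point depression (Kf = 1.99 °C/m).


ΔTf = Kf × m × i
= 1.99 × 2.9 × 1
= 5.771 °C

5.771 °C


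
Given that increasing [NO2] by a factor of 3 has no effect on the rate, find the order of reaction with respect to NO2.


rate ∝ [NO2]^n
rate ∝ [NO2]^0
Order in NO2: 0

0


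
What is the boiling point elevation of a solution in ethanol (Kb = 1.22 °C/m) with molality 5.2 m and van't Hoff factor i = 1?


ΔTb = Kb × m × i
= 1.22 × 5.2 × 1
= 6.344 °C

6.344 °C


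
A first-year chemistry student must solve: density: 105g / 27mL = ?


ρ = mass/volume
= 105/27
= 3.889 g/mL

3.889 g/mL


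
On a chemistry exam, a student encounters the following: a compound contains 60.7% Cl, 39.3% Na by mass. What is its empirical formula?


Assume 100 g sample. Moles of each element:
  Cl: 60.7/35.45 = 1.712 mol
  Na: 39.3/22.99 = 1.709 mol
Divide by smallest (1.709):
  Cl: 1.712/1.709 = 1.0
  Na: 1.709/1.709 = 1.0
Empirical formula: NaCl

NaCl


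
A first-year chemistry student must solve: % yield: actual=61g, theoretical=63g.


% yield = actual/theoretical × 100
= 61/63 × 100
= 96.83%

96.83%


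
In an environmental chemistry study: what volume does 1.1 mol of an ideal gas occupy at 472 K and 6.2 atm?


PV = nRT  (R = 0.08206 L·atm/(mol·K))
V = nRT/P = 1.1×0.08206×472/6.2
= 6.872 L

6.872 L


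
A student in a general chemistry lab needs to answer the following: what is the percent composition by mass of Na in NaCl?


M(NaCl) = 1×22.99 + 1×35.45 = 58.44 g/mol
Mass of Na = 1 × 22.99 = 22.99 g/mol
% Na = 22.99/58.44 × 100 = 39.34%

39.34%


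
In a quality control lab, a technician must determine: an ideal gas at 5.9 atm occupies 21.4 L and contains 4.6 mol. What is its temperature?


PV = nRT  (R = 0.08206 L·atm/(mol·K))
T = PV/(nR) = 5.9×21.4/(4.6×0.08206)
= 126.26/0.377476
= 334.48 K

334.48 K


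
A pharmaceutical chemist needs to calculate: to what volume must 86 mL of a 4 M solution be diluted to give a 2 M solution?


C1V1 = C2V2
4 × 86 = 2 × V2
V2 = 344/2 = 172.0 mL

172.0 mL


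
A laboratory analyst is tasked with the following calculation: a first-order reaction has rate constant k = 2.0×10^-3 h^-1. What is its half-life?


t½ = ln2/k = 0.693147/(2.0×10^-3 h^-1)
= 346.6 h

346.6 h


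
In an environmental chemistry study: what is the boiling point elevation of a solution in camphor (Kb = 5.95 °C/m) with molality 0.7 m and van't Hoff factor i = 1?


ΔTb = Kb × m × i
= 5.95 × 0.7 × 1
= 4.165 °C

4.165 °C


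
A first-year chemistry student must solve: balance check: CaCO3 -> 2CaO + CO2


Equation: CaCO3 -> 2CaO + CO2
Check atoms: C: 1=1, Ca: 1≠2, O: 3≠4
Not balanced

No, not balanced


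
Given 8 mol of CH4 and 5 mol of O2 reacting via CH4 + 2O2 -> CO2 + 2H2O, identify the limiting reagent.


Mole ratio available / coefficient:
  CH4: 8/1 = 8.000
  O2: 5/2 = 2.500
Smaller ratio is limiting.

O2


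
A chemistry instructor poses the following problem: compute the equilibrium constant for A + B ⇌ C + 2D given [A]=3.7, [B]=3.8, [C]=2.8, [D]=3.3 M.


Kc = [C][D]^2/([A][B])
= (2.8^1 × 3.3^2)/(3.7^1 × 3.8^1)
= 30.492/14.06
= 2.169

2.169


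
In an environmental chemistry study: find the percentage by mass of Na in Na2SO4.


M(Na2SO4) = 2×22.99 + 1×32.07 + 4×16.0 = 142.05 g/mol
Mass of Na = 2 × 22.99 = 45.98 g/mol
% Na = 45.98/142.05 × 100 = 32.37%

32.37%
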